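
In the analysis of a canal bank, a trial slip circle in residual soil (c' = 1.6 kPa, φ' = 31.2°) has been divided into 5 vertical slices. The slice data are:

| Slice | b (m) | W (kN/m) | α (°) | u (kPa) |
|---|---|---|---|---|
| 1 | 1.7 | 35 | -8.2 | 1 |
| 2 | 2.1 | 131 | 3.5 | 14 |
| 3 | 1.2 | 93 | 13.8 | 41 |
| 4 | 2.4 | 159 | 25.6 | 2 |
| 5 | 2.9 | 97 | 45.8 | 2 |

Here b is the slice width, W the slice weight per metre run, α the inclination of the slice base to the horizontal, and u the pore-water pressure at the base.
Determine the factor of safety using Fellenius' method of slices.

FS = 1.49

Ordinary method of slices: FS = Σ[c'·Δl_i + (W_i cosα_i − u_i·Δl_i)·tanφ'] / Σ W_i sinα_i, with Δl_i = b_i / cosα_i.
Slice 1: Δl = 1.7/cos(-8.2°) = 1.718 m; N'_1 = 35·cos(-8.2°) − 1·1.718 = 32.9; c'Δl = 2.75; W sinα = -5.0
Slice 2: Δl = 2.1/cos3.5° = 2.104 m; N'_2 = 131·cos3.5° − 14·2.104 = 101.3; c'Δl = 3.37; W sinα = 8.0
Slice 3: Δl = 1.2/cos13.8° = 1.236 m; N'_3 = 93·cos13.8° − 41·1.236 = 39.7; c'Δl = 1.98; W sinα = 22.2
Slice 4: Δl = 2.4/cos25.6° = 2.661 m; N'_4 = 159·cos25.6° − 2·2.661 = 138.1; c'Δl = 4.26; W sinα = 68.7
Slice 5: Δl = 2.9/cos45.8° = 4.160 m; N'_5 = 97·cos45.8° − 2·4.160 = 59.3; c'Δl = 6.66; W sinα = 69.5
Σc'Δl = 19.0 kN/m; ΣN' = 371.3 kN/m; ΣW sinα = 163.4 kN/m
Resisting = 19.0 + 371.3·tan31.2° = 19.0 + 224.8 = 243.8 kN/m
FS = 243.8 / 163.4 = 1.492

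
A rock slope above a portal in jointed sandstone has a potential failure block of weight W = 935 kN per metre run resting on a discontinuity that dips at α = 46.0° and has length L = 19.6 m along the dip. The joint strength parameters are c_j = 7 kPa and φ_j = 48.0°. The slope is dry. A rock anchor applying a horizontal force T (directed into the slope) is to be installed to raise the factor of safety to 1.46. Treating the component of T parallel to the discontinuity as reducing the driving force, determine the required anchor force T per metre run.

Resolving forces along and normal to the sliding plane, with the horizontal anchor force T adding T·sinα to the effective normal force and T·cosα acting up the plane against the driving force:
FS = [c_jL + (W cosα + T sinα) tanφ_j] / [W sinα − T cosα]
Without the anchor: N' = 649.5 kN/m, driving T_d = 672.6 kN/m, resisting R = 7·19.6 + 649.5·tan48.0° = 858.5 kN/m, FS = 1.28.
Setting FS = 1.46 and solving for T:
1.46·(672.6 − T cos46.0°) = 858.5 + T sin46.0°·tan48.0°
T·(sin46.0°·tan48.0° + 1.46·cos46.0°) = 1.46·672.6 − 858.5
T·(0.7193·1.1106 + 1.46·0.6947) = 982.0 − 858.5 = 123.4
T·1.8131 = 123.4
T = 68.1 kN/m

T = 68 kN/m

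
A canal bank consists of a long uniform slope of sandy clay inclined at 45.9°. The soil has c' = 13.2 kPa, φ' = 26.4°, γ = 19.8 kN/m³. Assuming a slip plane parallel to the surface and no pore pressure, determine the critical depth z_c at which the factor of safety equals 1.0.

z_c = 2.57 m

Setting FS = 1.00 in FS = [c' + γz cos²β tanφ'] / [γz sinβ cosβ] and solving for z:
z = c' / [γ cosβ (FS·sinβ − cosβ·tanφ')]
  = 13.2 / [19.8·cos45.9°·(1.00·sin45.9° − cos45.9°·tan26.4°)]
  = 13.2 / [19.8·0.6959·(1.00·0.7181 − 0.6959·0.4964)]
  = 13.2 / 5.1351 = 2.571 m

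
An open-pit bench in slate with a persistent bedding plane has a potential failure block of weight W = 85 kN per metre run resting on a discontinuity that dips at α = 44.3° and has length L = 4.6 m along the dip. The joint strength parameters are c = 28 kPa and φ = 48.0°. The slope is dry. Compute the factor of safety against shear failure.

FS = 3.31

Resolving the block weight along and normal to the plane and applying the Mohr–Coulomb strength on the joint:
N' = W cosα = 85·cos44.3° = 60.8 kN/m
Driving force T = W sinα = 85·sin44.3° = 59.4 kN/m
Resisting force R = c·L + N'·tanφ = 28·4.6 + 60.8·tan48.0° = 128.8 + 67.6 = 196.4 kN/m
FS = R / T = 196.4 / 59.4 = 3.308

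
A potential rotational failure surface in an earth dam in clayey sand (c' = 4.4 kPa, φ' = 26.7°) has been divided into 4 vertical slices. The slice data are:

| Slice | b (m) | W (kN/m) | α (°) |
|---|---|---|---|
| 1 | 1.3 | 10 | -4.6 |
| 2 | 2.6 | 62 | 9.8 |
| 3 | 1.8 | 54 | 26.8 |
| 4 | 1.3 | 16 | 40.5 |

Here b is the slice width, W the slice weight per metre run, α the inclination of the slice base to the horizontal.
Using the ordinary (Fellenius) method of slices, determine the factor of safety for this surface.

Ordinary method of slices: FS = Σ[c'·Δl_i + (W_i cosα_i)·tanφ'] / Σ W_i sinα_i, with Δl_i = b_i / cosα_i.
Slice 1: Δl = 1.3/cos(-4.6°) = 1.304 m; N'_1 = 10·cos(-4.6°) = 10.0; c'Δl = 5.74; W sinα = -0.8
Slice 2: Δl = 2.6/cos9.8° = 2.639 m; N'_2 = 62·cos9.8° = 61.1; c'Δl = 11.61; W sinα = 10.6
Slice 3: Δl = 1.8/cos26.8° = 2.017 m; N'_3 = 54·cos26.8° = 48.2; c'Δl = 8.87; W sinα = 24.3
Slice 4: Δl = 1.3/cos40.5° = 1.710 m; N'_4 = 16·cos40.5° = 12.2; c'Δl = 7.52; W sinα = 10.4
Σc'Δl = 33.7 kN/m; ΣN' = 131.4 kN/m; ΣW sinα = 44.5 kN/m
Resisting = 33.7 + 131.4·tan26.7° = 33.7 + 66.1 = 99.8 kN/m
FS = 99.8 / 44.5 = 2.244

FS = 2.24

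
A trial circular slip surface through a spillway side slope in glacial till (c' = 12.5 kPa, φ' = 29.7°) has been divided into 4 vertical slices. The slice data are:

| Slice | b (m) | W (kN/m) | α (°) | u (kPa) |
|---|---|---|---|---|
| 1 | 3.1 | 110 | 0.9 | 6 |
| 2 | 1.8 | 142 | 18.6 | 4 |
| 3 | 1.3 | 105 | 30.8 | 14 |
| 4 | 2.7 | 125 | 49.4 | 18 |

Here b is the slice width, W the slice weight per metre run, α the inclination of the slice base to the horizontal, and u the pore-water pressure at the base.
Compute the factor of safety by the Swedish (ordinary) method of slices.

FS = 1.54

Ordinary method of slices: FS = Σ[c'·Δl_i + (W_i cosα_i − u_i·Δl_i)·tanφ'] / Σ W_i sinα_i, with Δl_i = b_i / cosα_i.
Slice 1: Δl = 3.1/cos0.9° = 3.100 m; N'_1 = 110·cos0.9° − 6·3.100 = 91.4; c'Δl = 38.75; W sinα = 1.7
Slice 2: Δl = 1.8/cos18.6° = 1.899 m; N'_2 = 142·cos18.6° − 4·1.899 = 127.0; c'Δl = 23.74; W sinα = 45.3
Slice 3: Δl = 1.3/cos30.8° = 1.513 m; N'_3 = 105·cos30.8° − 14·1.513 = 69.0; c'Δl = 18.92; W sinα = 53.8
Slice 4: Δl = 2.7/cos49.4° = 4.149 m; N'_4 = 125·cos49.4° − 18·4.149 = 6.7; c'Δl = 51.86; W sinα = 94.9
Σc'Δl = 133.3 kN/m; ΣN' = 294.0 kN/m; ΣW sinα = 195.7 kN/m
Resisting = 133.3 + 294.0·tan29.7° = 133.3 + 167.7 = 301.0 kN/m
FS = 301.0 / 195.7 = 1.538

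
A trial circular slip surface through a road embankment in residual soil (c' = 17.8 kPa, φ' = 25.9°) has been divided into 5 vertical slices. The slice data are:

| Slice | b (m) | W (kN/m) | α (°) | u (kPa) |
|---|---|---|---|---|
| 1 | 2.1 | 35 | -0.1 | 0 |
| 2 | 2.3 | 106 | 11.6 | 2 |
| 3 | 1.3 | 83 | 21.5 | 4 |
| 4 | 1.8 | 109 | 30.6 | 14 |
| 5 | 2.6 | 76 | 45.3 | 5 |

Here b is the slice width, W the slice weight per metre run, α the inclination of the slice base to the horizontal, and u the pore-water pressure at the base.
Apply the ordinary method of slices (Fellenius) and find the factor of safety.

Ordinary method of slices: FS = Σ[c'·Δl_i + (W_i cosα_i − u_i·Δl_i)·tanφ'] / Σ W_i sinα_i, with Δl_i = b_i / cosα_i.
Slice 1: Δl = 2.1/cos(-0.1°) = 2.100 m; N'_1 = 35·cos(-0.1°) − 0·2.100 = 35.0; c'Δl = 37.38; W sinα = -0.1
Slice 2: Δl = 2.3/cos11.6° = 2.348 m; N'_2 = 106·cos11.6° − 2·2.348 = 99.1; c'Δl = 41.79; W sinα = 21.3
Slice 3: Δl = 1.3/cos21.5° = 1.397 m; N'_3 = 83·cos21.5° − 4·1.397 = 71.6; c'Δl = 24.87; W sinα = 30.4
Slice 4: Δl = 1.8/cos30.6° = 2.091 m; N'_4 = 109·cos30.6° − 14·2.091 = 64.5; c'Δl = 37.22; W sinα = 55.5
Slice 5: Δl = 2.6/cos45.3° = 3.696 m; N'_5 = 76·cos45.3° − 5·3.696 = 35.0; c'Δl = 65.80; W sinα = 54.0
Σc'Δl = 207.1 kN/m; ΣN' = 305.3 kN/m; ΣW sinα = 161.2 kN/m
Resisting = 207.1 + 305.3·tan25.9° = 207.1 + 148.2 = 355.3 kN/m
FS = 355.3 / 161.2 = 2.204

FS = 2.20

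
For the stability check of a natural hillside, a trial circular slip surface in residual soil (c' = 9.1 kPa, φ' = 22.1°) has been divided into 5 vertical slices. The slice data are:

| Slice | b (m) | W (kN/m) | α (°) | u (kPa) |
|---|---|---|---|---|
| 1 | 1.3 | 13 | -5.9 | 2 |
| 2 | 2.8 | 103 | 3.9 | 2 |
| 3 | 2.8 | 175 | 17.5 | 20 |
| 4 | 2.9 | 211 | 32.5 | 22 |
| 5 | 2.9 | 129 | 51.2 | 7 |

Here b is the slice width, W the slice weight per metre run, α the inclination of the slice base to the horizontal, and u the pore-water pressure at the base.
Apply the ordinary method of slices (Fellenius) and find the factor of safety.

FS = 1.05

Ordinary method of slices: FS = Σ[c'·Δl_i + (W_i cosα_i − u_i·Δl_i)·tanφ'] / Σ W_i sinα_i, with Δl_i = b_i / cosα_i.
Slice 1: Δl = 1.3/cos(-5.9°) = 1.307 m; N'_1 = 13·cos(-5.9°) − 2·1.307 = 10.3; c'Δl = 11.89; W sinα = -1.3
Slice 2: Δl = 2.8/cos3.9° = 2.806 m; N'_2 = 103·cos3.9° − 2·2.806 = 97.1; c'Δl = 25.54; W sinα = 7.0
Slice 3: Δl = 2.8/cos17.5° = 2.936 m; N'_3 = 175·cos17.5° − 20·2.936 = 108.2; c'Δl = 26.72; W sinα = 52.6
Slice 4: Δl = 2.9/cos32.5° = 3.438 m; N'_4 = 211·cos32.5° − 22·3.438 = 102.3; c'Δl = 31.29; W sinα = 113.4
Slice 5: Δl = 2.9/cos51.2° = 4.628 m; N'_5 = 129·cos51.2° − 7·4.628 = 48.4; c'Δl = 42.12; W sinα = 100.5
Σc'Δl = 137.6 kN/m; ΣN' = 366.4 kN/m; ΣW sinα = 272.2 kN/m
Resisting = 137.6 + 366.4·tan22.1° = 137.6 + 148.8 = 286.3 kN/m
FS = 286.3 / 272.2 = 1.052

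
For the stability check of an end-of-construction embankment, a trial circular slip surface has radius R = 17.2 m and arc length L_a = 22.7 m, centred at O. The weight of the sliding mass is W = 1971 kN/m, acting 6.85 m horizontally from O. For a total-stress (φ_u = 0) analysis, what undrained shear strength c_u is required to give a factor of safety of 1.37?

FS = c_u·L_a·R / (W·d), so c_u = FS·W·d / (L_a·R).
c_u = 1.37·1971·6.85 / (22.70·17.2) = 18496.8 / 390.44 = 47.37 kPa

c_u = 47.4 kPa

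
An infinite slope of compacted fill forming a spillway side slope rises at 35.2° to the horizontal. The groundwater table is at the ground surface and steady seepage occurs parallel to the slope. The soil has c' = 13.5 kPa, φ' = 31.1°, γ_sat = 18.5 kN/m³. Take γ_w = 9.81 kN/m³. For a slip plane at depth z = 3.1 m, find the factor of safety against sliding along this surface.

FS = 0.90

With seepage parallel to the slope and the water table at the surface, the effective normal stress on the slip plane uses the buoyant unit weight γ' = γ_sat − γ_w while the driving shear stress uses γ_sat:
FS = [c' + γ' z cos²β tanφ'] / [γ_sat z sinβ cosβ]
γ' = 18.5 − 9.81 = 8.69 kN/m³
Numerator = 13.5 + 8.69·3.1·cos²35.2°·tan31.1° = 13.5 + 8.69·3.1·0.6677·0.6032 = 24.351 kPa
Denominator = 18.5·3.1·sin35.2°·cos35.2° = 18.5·3.1·0.5764·0.8171 = 27.013 kPa
FS = 24.351 / 27.013 = 0.901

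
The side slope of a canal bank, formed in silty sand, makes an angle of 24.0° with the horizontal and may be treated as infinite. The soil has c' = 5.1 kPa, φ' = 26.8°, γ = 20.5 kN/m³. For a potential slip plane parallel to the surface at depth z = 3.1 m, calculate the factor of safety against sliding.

FS = 1.35

For an infinite slope with a slip plane parallel to the surface (no pore pressure): FS = [c' + γz cos²β tanφ'] / [γz sinβ cosβ].
γz = 20.5·3.1 = 63.55 kN/m²
Numerator = 5.1 + 63.55·cos²24.0°·tan26.8° = 5.1 + 63.55·0.8346·0.5051 = 31.891 kPa
Denominator = 63.55·sin24.0°·cos24.0° = 63.55·0.4067·0.9135 = 23.613 kPa
FS = 31.891 / 23.613 = 1.351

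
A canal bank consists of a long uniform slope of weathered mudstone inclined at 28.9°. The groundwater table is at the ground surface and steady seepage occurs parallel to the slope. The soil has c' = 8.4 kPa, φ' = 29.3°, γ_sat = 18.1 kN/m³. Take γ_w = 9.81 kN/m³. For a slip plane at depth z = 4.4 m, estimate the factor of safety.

FS = 0.71

With seepage parallel to the slope and the water table at the surface, the effective normal stress on the slip plane uses the buoyant unit weight γ' = γ_sat − γ_w while the driving shear stress uses γ_sat:
FS = [c' + γ' z cos²β tanφ'] / [γ_sat z sinβ cosβ]
γ' = 18.1 − 9.81 = 8.29 kN/m³
Numerator = 8.4 + 8.29·4.4·cos²28.9°·tan29.3° = 8.4 + 8.29·4.4·0.7664·0.5612 = 24.089 kPa
Denominator = 18.1·4.4·sin28.9°·cos28.9° = 18.1·4.4·0.4833·0.8755 = 33.695 kPa
FS = 24.089 / 33.695 = 0.715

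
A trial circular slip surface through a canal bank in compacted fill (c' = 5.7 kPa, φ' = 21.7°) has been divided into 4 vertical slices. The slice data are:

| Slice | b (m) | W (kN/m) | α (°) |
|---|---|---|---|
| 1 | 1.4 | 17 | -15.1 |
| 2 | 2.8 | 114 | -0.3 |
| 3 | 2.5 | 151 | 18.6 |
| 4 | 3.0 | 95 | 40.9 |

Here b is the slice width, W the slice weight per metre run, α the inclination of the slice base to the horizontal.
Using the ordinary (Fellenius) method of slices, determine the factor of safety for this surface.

Ordinary method of slices: FS = Σ[c'·Δl_i + (W_i cosα_i)·tanφ'] / Σ W_i sinα_i, with Δl_i = b_i / cosα_i.
Slice 1: Δl = 1.4/cos(-15.1°) = 1.450 m; N'_1 = 17·cos(-15.1°) = 16.4; c'Δl = 8.27; W sinα = -4.4
Slice 2: Δl = 2.8/cos(-0.3°) = 2.800 m; N'_2 = 114·cos(-0.3°) = 114.0; c'Δl = 15.96; W sinα = -0.6
Slice 3: Δl = 2.5/cos18.6° = 2.638 m; N'_3 = 151·cos18.6° = 143.1; c'Δl = 15.04; W sinα = 48.2
Slice 4: Δl = 3.0/cos40.9° = 3.969 m; N'_4 = 95·cos40.9° = 71.8; c'Δl = 22.62; W sinα = 62.2
Σc'Δl = 61.9 kN/m; ΣN' = 345.3 kN/m; ΣW sinα = 105.3 kN/m
Resisting = 61.9 + 345.3·tan21.7° = 61.9 + 137.4 = 199.3 kN/m
FS = 199.3 / 105.3 = 1.892

FS = 1.89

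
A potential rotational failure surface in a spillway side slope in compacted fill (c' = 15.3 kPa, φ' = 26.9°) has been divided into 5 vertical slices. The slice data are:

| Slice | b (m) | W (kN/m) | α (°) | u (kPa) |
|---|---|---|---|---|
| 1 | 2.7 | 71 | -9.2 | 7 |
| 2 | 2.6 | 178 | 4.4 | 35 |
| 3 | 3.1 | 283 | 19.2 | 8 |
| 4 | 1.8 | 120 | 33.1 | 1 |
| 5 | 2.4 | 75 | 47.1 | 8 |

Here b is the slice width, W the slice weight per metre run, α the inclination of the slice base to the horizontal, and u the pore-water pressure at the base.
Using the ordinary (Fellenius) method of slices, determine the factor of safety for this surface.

FS = 2.19

Ordinary method of slices: FS = Σ[c'·Δl_i + (W_i cosα_i − u_i·Δl_i)·tanφ'] / Σ W_i sinα_i, with Δl_i = b_i / cosα_i.
Slice 1: Δl = 2.7/cos(-9.2°) = 2.735 m; N'_1 = 71·cos(-9.2°) − 7·2.735 = 50.9; c'Δl = 41.85; W sinα = -11.4
Slice 2: Δl = 2.6/cos4.4° = 2.608 m; N'_2 = 178·cos4.4° − 35·2.608 = 86.2; c'Δl = 39.90; W sinα = 13.7
Slice 3: Δl = 3.1/cos19.2° = 3.283 m; N'_3 = 283·cos19.2° − 8·3.283 = 241.0; c'Δl = 50.22; W sinα = 93.1
Slice 4: Δl = 1.8/cos33.1° = 2.149 m; N'_4 = 120·cos33.1° − 1·2.149 = 98.4; c'Δl = 32.87; W sinα = 65.5
Slice 5: Δl = 2.4/cos47.1° = 3.526 m; N'_5 = 75·cos47.1° − 8·3.526 = 22.8; c'Δl = 53.94; W sinα = 54.9
Σc'Δl = 218.8 kN/m; ΣN' = 499.4 kN/m; ΣW sinα = 215.8 kN/m
Resisting = 218.8 + 499.4·tan26.9° = 218.8 + 253.3 = 472.1 kN/m
FS = 472.1 / 215.8 = 2.187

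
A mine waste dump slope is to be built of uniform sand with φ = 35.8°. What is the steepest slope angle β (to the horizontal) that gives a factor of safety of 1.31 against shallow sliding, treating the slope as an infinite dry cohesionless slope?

For an infinite dry cohesionless slope FS = tanφ/tanβ, so tanβ = tanφ / FS.
tanβ = tan35.8° / 1.31 = 0.7212 / 1.31 = 0.5506
β = arctan(0.5506) = 28.84°

β = 28.8°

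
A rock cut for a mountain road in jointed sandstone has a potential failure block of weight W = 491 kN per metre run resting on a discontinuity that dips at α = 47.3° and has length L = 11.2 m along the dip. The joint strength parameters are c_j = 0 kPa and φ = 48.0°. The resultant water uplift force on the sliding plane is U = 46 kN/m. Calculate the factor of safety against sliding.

Resolving the block weight along and normal to the plane and applying the Mohr–Coulomb strength on the joint:
N' = W cosα − U = 491·cos47.3° − 46 = 287.0 kN/m
Driving force T = W sinα = 491·sin47.3° = 360.8 kN/m
Resisting force R = c_j·L + N'·tanφ = 0·11.2 + 287.0·tan48.0° = 0.0 + 318.7 = 318.7 kN/m
FS = R / T = 318.7 / 360.8 = 0.883

FS = 0.88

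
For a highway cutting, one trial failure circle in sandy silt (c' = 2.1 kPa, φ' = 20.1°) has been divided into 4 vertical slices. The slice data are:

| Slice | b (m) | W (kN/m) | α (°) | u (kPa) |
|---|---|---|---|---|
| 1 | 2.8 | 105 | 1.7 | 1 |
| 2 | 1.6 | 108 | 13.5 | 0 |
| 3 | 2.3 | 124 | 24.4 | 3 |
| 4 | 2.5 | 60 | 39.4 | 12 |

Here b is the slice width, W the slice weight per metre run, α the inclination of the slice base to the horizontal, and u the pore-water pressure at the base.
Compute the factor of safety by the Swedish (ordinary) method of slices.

Ordinary method of slices: FS = Σ[c'·Δl_i + (W_i cosα_i − u_i·Δl_i)·tanφ'] / Σ W_i sinα_i, with Δl_i = b_i / cosα_i.
Slice 1: Δl = 2.8/cos1.7° = 2.801 m; N'_1 = 105·cos1.7° − 1·2.801 = 102.2; c'Δl = 5.88; W sinα = 3.1
Slice 2: Δl = 1.6/cos13.5° = 1.645 m; N'_2 = 108·cos13.5° − 0·1.645 = 105.0; c'Δl = 3.46; W sinα = 25.2
Slice 3: Δl = 2.3/cos24.4° = 2.526 m; N'_3 = 124·cos24.4° − 3·2.526 = 105.3; c'Δl = 5.30; W sinα = 51.2
Slice 4: Δl = 2.5/cos39.4° = 3.235 m; N'_4 = 60·cos39.4° − 12·3.235 = 7.5; c'Δl = 6.79; W sinα = 38.1
Σc'Δl = 21.4 kN/m; ΣN' = 320.1 kN/m; ΣW sinα = 117.6 kN/m
Resisting = 21.4 + 320.1·tan20.1° = 21.4 + 117.1 = 138.6 kN/m
FS = 138.6 / 117.6 = 1.178

FS = 1.18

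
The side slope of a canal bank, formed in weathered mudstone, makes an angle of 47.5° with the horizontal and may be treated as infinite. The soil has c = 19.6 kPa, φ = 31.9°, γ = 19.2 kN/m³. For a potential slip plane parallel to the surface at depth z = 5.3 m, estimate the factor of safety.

FS = 0.96

For an infinite slope with a slip plane parallel to the surface (no pore pressure): FS = [c + γz cos²β tanφ] / [γz sinβ cosβ].
γz = 19.2·5.3 = 101.76 kN/m²
Numerator = 19.6 + 101.76·cos²47.5°·tan31.9° = 19.6 + 101.76·0.4564·0.6224 = 48.510 kPa
Denominator = 101.76·sin47.5°·cos47.5° = 101.76·0.7373·0.6756 = 50.686 kPa
FS = 48.510 / 50.686 = 0.957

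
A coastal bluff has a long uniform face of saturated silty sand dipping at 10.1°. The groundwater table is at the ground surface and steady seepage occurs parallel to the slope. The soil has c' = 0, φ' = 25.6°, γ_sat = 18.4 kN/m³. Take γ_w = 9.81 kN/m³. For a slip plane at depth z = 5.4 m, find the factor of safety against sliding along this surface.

With seepage parallel to the slope and the water table at the surface, the effective normal stress on the slip plane uses the buoyant unit weight γ' = γ_sat − γ_w while the driving shear stress uses γ_sat:
FS = [c' + γ' z cos²β tanφ'] / [γ_sat z sinβ cosβ]
(For c' = 0 this reduces to FS = (γ'/γ_sat)·tanφ'/tanβ.)
γ' = 18.4 − 9.81 = 8.59 kN/m³
Numerator = 0.0 + 8.59·5.4·cos²10.1°·tan25.6° = 0.0 + 8.59·5.4·0.9692·0.4791 = 21.541 kPa
Denominator = 18.4·5.4·sin10.1°·cos10.1° = 18.4·5.4·0.1754·0.9845 = 17.154 kPa
FS = 21.541 / 17.154 = 1.256

FS = 1.26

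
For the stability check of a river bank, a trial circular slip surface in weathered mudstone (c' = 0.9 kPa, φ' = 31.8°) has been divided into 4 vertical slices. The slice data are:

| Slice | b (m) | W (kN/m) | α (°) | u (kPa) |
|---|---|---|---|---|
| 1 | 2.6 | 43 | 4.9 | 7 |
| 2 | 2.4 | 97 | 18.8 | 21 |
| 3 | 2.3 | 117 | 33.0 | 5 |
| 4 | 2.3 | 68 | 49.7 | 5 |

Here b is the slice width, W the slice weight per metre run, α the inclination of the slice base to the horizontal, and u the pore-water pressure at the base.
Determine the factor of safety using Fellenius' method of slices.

FS = 0.78

Ordinary method of slices: FS = Σ[c'·Δl_i + (W_i cosα_i − u_i·Δl_i)·tanφ'] / Σ W_i sinα_i, with Δl_i = b_i / cosα_i.
Slice 1: Δl = 2.6/cos4.9° = 2.610 m; N'_1 = 43·cos4.9° − 7·2.610 = 24.6; c'Δl = 2.35; W sinα = 3.7
Slice 2: Δl = 2.4/cos18.8° = 2.535 m; N'_2 = 97·cos18.8° − 21·2.535 = 38.6; c'Δl = 2.28; W sinα = 31.3
Slice 3: Δl = 2.3/cos33.0° = 2.742 m; N'_3 = 117·cos33.0° − 5·2.742 = 84.4; c'Δl = 2.47; W sinα = 63.7
Slice 4: Δl = 2.3/cos49.7° = 3.556 m; N'_4 = 68·cos49.7° − 5·3.556 = 26.2; c'Δl = 3.20; W sinα = 51.9
Σc'Δl = 10.3 kN/m; ΣN' = 173.8 kN/m; ΣW sinα = 150.5 kN/m
Resisting = 10.3 + 173.8·tan31.8° = 10.3 + 107.7 = 118.0 kN/m
FS = 118.0 / 150.5 = 0.784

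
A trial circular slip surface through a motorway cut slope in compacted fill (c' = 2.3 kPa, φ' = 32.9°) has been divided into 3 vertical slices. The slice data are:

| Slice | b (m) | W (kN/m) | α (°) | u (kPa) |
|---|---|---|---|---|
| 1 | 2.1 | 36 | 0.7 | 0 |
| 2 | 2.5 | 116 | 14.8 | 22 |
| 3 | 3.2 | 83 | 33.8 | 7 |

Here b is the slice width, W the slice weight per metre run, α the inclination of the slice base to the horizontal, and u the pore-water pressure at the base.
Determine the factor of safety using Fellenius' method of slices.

Ordinary method of slices: FS = Σ[c'·Δl_i + (W_i cosα_i − u_i·Δl_i)·tanφ'] / Σ W_i sinα_i, with Δl_i = b_i / cosα_i.
Slice 1: Δl = 2.1/cos0.7° = 2.100 m; N'_1 = 36·cos0.7° − 0·2.100 = 36.0; c'Δl = 4.83; W sinα = 0.4
Slice 2: Δl = 2.5/cos14.8° = 2.586 m; N'_2 = 116·cos14.8° − 22·2.586 = 55.3; c'Δl = 5.95; W sinα = 29.6
Slice 3: Δl = 3.2/cos33.8° = 3.851 m; N'_3 = 83·cos33.8° − 7·3.851 = 42.0; c'Δl = 8.86; W sinα = 46.2
Σc'Δl = 19.6 kN/m; ΣN' = 133.3 kN/m; ΣW sinα = 76.2 kN/m
Resisting = 19.6 + 133.3·tan32.9° = 19.6 + 86.2 = 105.9 kN/m
FS = 105.9 / 76.2 = 1.388

FS = 1.39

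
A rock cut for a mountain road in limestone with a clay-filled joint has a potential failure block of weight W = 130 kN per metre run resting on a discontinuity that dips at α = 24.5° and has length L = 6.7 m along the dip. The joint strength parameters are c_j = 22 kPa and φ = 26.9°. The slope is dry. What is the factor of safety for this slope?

Resolving the block weight along and normal to the plane and applying the Mohr–Coulomb strength on the joint:
N' = W cosα = 130·cos24.5° = 118.3 kN/m
Driving force T = W sinα = 130·sin24.5° = 53.9 kN/m
Resisting force R = c_j·L + N'·tanφ = 22·6.7 + 118.3·tan26.9° = 147.4 + 60.0 = 207.4 kN/m
FS = R / T = 207.4 / 53.9 = 3.847

FS = 3.85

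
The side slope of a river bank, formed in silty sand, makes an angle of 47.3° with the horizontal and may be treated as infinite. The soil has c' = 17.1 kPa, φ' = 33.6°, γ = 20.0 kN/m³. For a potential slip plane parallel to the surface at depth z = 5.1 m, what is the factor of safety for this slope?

FS = 0.95

For an infinite slope with a slip plane parallel to the surface (no pore pressure): FS = [c' + γz cos²β tanφ'] / [γz sinβ cosβ].
γz = 20.0·5.1 = 102.00 kN/m²
Numerator = 17.1 + 102.00·cos²47.3°·tan33.6° = 17.1 + 102.00·0.4599·0.6644 = 48.267 kPa
Denominator = 102.00·sin47.3°·cos47.3° = 102.00·0.7349·0.6782 = 50.836 kPa
FS = 48.267 / 50.836 = 0.949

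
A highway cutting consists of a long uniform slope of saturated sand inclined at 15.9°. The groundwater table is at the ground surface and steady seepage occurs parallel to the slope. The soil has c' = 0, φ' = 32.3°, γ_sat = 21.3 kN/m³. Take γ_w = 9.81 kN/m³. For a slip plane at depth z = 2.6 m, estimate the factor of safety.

With seepage parallel to the slope and the water table at the surface, the effective normal stress on the slip plane uses the buoyant unit weight γ' = γ_sat − γ_w while the driving shear stress uses γ_sat:
FS = [c' + γ' z cos²β tanφ'] / [γ_sat z sinβ cosβ]
(For c' = 0 this reduces to FS = (γ'/γ_sat)·tanφ'/tanβ.)
γ' = 21.3 − 9.81 = 11.49 kN/m³
Numerator = 0.0 + 11.49·2.6·cos²15.9°·tan32.3° = 0.0 + 11.49·2.6·0.9249·0.6322 = 17.468 kPa
Denominator = 21.3·2.6·sin15.9°·cos15.9° = 21.3·2.6·0.2740·0.9617 = 14.591 kPa
FS = 17.468 / 14.591 = 1.197

FS = 1.20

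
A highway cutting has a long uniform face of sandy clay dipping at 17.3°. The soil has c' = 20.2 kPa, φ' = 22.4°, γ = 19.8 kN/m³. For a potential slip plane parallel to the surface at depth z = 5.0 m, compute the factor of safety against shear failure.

For an infinite slope with a slip plane parallel to the surface (no pore pressure): FS = [c' + γz cos²β tanφ'] / [γz sinβ cosβ].
γz = 19.8·5.0 = 99.00 kN/m²
Numerator = 20.2 + 99.00·cos²17.3°·tan22.4° = 20.2 + 99.00·0.9116·0.4122 = 57.396 kPa
Denominator = 99.00·sin17.3°·cos17.3° = 99.00·0.2974·0.9548 = 28.108 kPa
FS = 57.396 / 28.108 = 2.042

FS = 2.04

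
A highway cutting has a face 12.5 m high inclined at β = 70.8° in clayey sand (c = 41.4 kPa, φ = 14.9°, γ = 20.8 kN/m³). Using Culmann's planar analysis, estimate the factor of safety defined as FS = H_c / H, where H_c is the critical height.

FS = 1.32

H_c = (4c/γ) · sinβ cosφ / [1 − cos(β − φ)]
    = (4·41.4/20.8) · sin70.8°·cos14.9° / [1 − cos55.9°]
    = 7.962 · 0.9126 / 0.4394 = 16.54 m
FS = H_c / H = 16.54 / 12.5 = 1.323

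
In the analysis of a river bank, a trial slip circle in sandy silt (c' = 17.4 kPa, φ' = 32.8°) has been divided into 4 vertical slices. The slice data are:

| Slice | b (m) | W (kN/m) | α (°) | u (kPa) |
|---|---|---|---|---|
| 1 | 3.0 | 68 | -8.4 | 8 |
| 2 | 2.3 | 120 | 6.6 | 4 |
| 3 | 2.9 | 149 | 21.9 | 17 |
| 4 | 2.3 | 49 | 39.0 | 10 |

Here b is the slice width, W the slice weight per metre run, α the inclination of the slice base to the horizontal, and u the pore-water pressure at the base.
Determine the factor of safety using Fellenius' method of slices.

Ordinary method of slices: FS = Σ[c'·Δl_i + (W_i cosα_i − u_i·Δl_i)·tanφ'] / Σ W_i sinα_i, with Δl_i = b_i / cosα_i.
Slice 1: Δl = 3.0/cos(-8.4°) = 3.033 m; N'_1 = 68·cos(-8.4°) − 8·3.033 = 43.0; c'Δl = 52.77; W sinα = -9.9
Slice 2: Δl = 2.3/cos6.6° = 2.315 m; N'_2 = 120·cos6.6° − 4·2.315 = 109.9; c'Δl = 40.29; W sinα = 13.8
Slice 3: Δl = 2.9/cos21.9° = 3.126 m; N'_3 = 149·cos21.9° − 17·3.126 = 85.1; c'Δl = 54.38; W sinα = 55.6
Slice 4: Δl = 2.3/cos39.0° = 2.960 m; N'_4 = 49·cos39.0° − 10·2.960 = 8.5; c'Δl = 51.50; W sinα = 30.8
Σc'Δl = 198.9 kN/m; ΣN' = 246.6 kN/m; ΣW sinα = 90.3 kN/m
Resisting = 198.9 + 246.6·tan32.8° = 198.9 + 158.9 = 357.8 kN/m
FS = 357.8 / 90.3 = 3.964

FS = 3.96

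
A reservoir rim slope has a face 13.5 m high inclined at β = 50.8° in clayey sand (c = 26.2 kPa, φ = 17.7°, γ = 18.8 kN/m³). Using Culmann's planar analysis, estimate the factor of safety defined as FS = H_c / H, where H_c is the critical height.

FS = 1.88

H_c = (4c/γ) · sinβ cosφ / [1 − cos(β − φ)]
    = (4·26.2/18.8) · sin50.8°·cos17.7° / [1 − cos33.1°]
    = 5.574 · 0.7383 / 0.1623 = 25.36 m
FS = H_c / H = 25.36 / 13.5 = 1.878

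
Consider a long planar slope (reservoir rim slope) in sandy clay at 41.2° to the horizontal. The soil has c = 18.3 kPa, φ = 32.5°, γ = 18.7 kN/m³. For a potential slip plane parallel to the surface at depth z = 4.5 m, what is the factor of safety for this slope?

For an infinite slope with a slip plane parallel to the surface (no pore pressure): FS = [c + γz cos²β tanφ] / [γz sinβ cosβ].
γz = 18.7·4.5 = 84.15 kN/m²
Numerator = 18.3 + 84.15·cos²41.2°·tan32.5° = 18.3 + 84.15·0.5661·0.6371 = 48.650 kPa
Denominator = 84.15·sin41.2°·cos41.2° = 84.15·0.6587·0.7524 = 41.705 kPa
FS = 48.650 / 41.705 = 1.167

FS = 1.17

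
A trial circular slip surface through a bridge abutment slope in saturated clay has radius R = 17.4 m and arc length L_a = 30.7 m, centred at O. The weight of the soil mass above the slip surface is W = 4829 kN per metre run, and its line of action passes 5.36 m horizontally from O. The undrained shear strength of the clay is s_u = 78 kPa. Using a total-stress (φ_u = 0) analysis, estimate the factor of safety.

Taking moments about the centre O, the resisting moment is provided by the undrained shear strength acting along the arc:
M_R = s_u·L_a·R = 78·30.70·17.4 = 41666.0 kN·m/m
M_D = W·d = 4829·5.36 = 25883.4 kN·m/m
FS = M_R / M_D = 41666.0 / 25883.4 = 1.610

FS = 1.61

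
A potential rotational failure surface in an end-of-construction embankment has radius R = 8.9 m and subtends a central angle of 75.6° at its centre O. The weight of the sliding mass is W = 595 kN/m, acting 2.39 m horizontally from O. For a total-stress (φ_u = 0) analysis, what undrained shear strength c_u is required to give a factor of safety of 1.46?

FS = c_u·L_a·R / (W·d), so c_u = FS·W·d / (L_a·R).
Arc length L_a = R·θ = 8.9·(75.6°·π/180) = 8.9·1.3195 = 11.74 m
c_u = 1.46·595·2.39 / (11.74·8.9) = 2076.2 / 104.52 = 19.86 kPa

c_u = 19.9 kPa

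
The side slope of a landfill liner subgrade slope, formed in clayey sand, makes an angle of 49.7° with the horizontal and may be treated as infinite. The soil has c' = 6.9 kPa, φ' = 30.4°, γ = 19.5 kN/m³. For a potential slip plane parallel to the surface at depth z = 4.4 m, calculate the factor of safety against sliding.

FS = 0.66

For an infinite slope with a slip plane parallel to the surface (no pore pressure): FS = [c' + γz cos²β tanφ'] / [γz sinβ cosβ].
γz = 19.5·4.4 = 85.80 kN/m²
Numerator = 6.9 + 85.80·cos²49.7°·tan30.4° = 6.9 + 85.80·0.4183·0.5867 = 27.958 kPa
Denominator = 85.80·sin49.7°·cos49.7° = 85.80·0.7627·0.6468 = 42.324 kPa
FS = 27.958 / 42.324 = 0.661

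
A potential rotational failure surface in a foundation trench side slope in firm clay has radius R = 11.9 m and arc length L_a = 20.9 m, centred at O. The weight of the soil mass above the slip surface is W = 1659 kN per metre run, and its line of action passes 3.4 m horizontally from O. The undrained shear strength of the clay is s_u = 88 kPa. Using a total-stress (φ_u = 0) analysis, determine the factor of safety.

FS = 3.88

Taking moments about the centre O, the resisting moment is provided by the undrained shear strength acting along the arc:
M_R = s_u·L_a·R = 88·20.90·11.9 = 21886.5 kN·m/m
M_D = W·d = 1659·3.4 = 5640.6 kN·m/m
FS = M_R / M_D = 21886.5 / 5640.6 = 3.880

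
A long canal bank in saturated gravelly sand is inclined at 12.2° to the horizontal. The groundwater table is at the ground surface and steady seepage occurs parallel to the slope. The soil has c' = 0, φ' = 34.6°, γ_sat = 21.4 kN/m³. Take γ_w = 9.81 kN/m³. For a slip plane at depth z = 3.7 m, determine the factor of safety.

FS = 1.73

With seepage parallel to the slope and the water table at the surface, the effective normal stress on the slip plane uses the buoyant unit weight γ' = γ_sat − γ_w while the driving shear stress uses γ_sat:
FS = [c' + γ' z cos²β tanφ'] / [γ_sat z sinβ cosβ]
(For c' = 0 this reduces to FS = (γ'/γ_sat)·tanφ'/tanβ.)
γ' = 21.4 − 9.81 = 11.59 kN/m³
Numerator = 0.0 + 11.59·3.7·cos²12.2°·tan34.6° = 0.0 + 11.59·3.7·0.9553·0.6899 = 28.262 kPa
Denominator = 21.4·3.7·sin12.2°·cos12.2° = 21.4·3.7·0.2113·0.9774 = 16.355 kPa
FS = 28.262 / 16.355 = 1.728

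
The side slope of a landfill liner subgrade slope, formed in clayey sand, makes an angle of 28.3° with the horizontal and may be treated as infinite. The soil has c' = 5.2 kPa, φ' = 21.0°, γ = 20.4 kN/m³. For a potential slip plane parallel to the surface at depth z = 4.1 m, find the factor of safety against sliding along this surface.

For an infinite slope with a slip plane parallel to the surface (no pore pressure): FS = [c' + γz cos²β tanφ'] / [γz sinβ cosβ].
γz = 20.4·4.1 = 83.64 kN/m²
Numerator = 5.2 + 83.64·cos²28.3°·tan21.0° = 5.2 + 83.64·0.7752·0.3839 = 30.090 kPa
Denominator = 83.64·sin28.3°·cos28.3° = 83.64·0.4741·0.8805 = 34.913 kPa
FS = 30.090 / 34.913 = 0.862

FS = 0.86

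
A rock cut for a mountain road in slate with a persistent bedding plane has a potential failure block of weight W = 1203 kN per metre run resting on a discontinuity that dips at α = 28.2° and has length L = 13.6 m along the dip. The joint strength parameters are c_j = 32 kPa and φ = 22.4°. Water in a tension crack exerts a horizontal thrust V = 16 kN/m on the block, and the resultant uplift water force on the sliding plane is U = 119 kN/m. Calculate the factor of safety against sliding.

FS = 1.41

Resolving the block weight along and normal to the plane and applying the Mohr–Coulomb strength on the joint:
N' = W cosα − U − V sinα = 1203·cos28.2° − 119 − 16·sin28.2° = 933.6 kN/m
Driving force T = W sinα + V cosα = 1203·sin28.2° + 16·cos28.2° = 582.6 kN/m
Resisting force R = c_j·L + N'·tanφ = 32·13.6 + 933.6·tan22.4° = 435.2 + 384.8 = 820.0 kN/m
FS = R / T = 820.0 / 582.6 = 1.408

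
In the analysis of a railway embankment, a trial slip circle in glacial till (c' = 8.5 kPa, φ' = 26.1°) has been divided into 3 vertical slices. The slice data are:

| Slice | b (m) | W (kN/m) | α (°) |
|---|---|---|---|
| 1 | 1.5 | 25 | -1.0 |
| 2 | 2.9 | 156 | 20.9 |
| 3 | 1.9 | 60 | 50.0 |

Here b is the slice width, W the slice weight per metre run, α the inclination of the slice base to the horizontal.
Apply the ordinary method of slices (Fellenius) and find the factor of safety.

FS = 1.65

Ordinary method of slices: FS = Σ[c'·Δl_i + (W_i cosα_i)·tanφ'] / Σ W_i sinα_i, with Δl_i = b_i / cosα_i.
Slice 1: Δl = 1.5/cos(-1.0°) = 1.500 m; N'_1 = 25·cos(-1.0°) = 25.0; c'Δl = 12.75; W sinα = -0.4
Slice 2: Δl = 2.9/cos20.9° = 3.104 m; N'_2 = 156·cos20.9° = 145.7; c'Δl = 26.39; W sinα = 55.7
Slice 3: Δl = 1.9/cos50.0° = 2.956 m; N'_3 = 60·cos50.0° = 38.6; c'Δl = 25.12; W sinα = 46.0
Σc'Δl = 64.3 kN/m; ΣN' = 209.3 kN/m; ΣW sinα = 101.2 kN/m
Resisting = 64.3 + 209.3·tan26.1° = 64.3 + 102.5 = 166.8 kN/m
FS = 166.8 / 101.2 = 1.649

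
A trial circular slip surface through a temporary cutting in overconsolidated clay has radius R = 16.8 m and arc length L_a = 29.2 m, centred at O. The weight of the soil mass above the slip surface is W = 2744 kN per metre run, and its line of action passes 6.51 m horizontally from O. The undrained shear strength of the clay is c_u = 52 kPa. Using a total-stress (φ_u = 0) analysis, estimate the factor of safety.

FS = 1.43

Taking moments about the centre O, the resisting moment is provided by the undrained shear strength acting along the arc:
M_R = c_u·L_a·R = 52·29.20·16.8 = 25509.1 kN·m/m
M_D = W·d = 2744·6.51 = 17863.4 kN·m/m
FS = M_R / M_D = 25509.1 / 17863.4 = 1.428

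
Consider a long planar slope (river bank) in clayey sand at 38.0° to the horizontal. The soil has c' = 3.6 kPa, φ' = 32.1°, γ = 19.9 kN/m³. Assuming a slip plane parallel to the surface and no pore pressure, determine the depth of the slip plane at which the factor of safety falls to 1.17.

Setting FS = 1.17 in FS = [c' + γz cos²β tanφ'] / [γz sinβ cosβ] and solving for z:
z = c' / [γ cosβ (FS·sinβ − cosβ·tanφ')]
  = 3.6 / [19.9·cos38.0°·(1.17·sin38.0° − cos38.0°·tan32.1°)]
  = 3.6 / [19.9·0.7880·(1.17·0.6157 − 0.7880·0.6273)]
  = 3.6 / 3.5441 = 1.016 m

z = 1.02 m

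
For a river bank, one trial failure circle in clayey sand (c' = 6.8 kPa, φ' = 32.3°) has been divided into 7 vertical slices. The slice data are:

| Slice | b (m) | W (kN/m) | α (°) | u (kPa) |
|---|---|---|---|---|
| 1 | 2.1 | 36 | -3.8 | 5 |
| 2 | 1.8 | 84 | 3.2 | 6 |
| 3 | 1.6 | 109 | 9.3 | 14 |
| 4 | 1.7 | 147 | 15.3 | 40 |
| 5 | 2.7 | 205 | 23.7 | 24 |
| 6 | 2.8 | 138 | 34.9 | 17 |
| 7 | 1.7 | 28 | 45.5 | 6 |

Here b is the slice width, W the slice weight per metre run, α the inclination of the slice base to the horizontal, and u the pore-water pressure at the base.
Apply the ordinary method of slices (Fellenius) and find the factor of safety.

Ordinary method of slices: FS = Σ[c'·Δl_i + (W_i cosα_i − u_i·Δl_i)·tanφ'] / Σ W_i sinα_i, with Δl_i = b_i / cosα_i.
Slice 1: Δl = 2.1/cos(-3.8°) = 2.105 m; N'_1 = 36·cos(-3.8°) − 5·2.105 = 25.4; c'Δl = 14.31; W sinα = -2.4
Slice 2: Δl = 1.8/cos3.2° = 1.803 m; N'_2 = 84·cos3.2° − 6·1.803 = 73.1; c'Δl = 12.26; W sinα = 4.7
Slice 3: Δl = 1.6/cos9.3° = 1.621 m; N'_3 = 109·cos9.3° − 14·1.621 = 84.9; c'Δl = 11.02; W sinα = 17.6
Slice 4: Δl = 1.7/cos15.3° = 1.762 m; N'_4 = 147·cos15.3° − 40·1.762 = 71.3; c'Δl = 11.98; W sinα = 38.8
Slice 5: Δl = 2.7/cos23.7° = 2.949 m; N'_5 = 205·cos23.7° − 24·2.949 = 116.9; c'Δl = 20.05; W sinα = 82.4
Slice 6: Δl = 2.8/cos34.9° = 3.414 m; N'_6 = 138·cos34.9° − 17·3.414 = 55.1; c'Δl = 23.22; W sinα = 79.0
Slice 7: Δl = 1.7/cos45.5° = 2.425 m; N'_7 = 28·cos45.5° − 6·2.425 = 5.1; c'Δl = 16.49; W sinα = 20.0
Σc'Δl = 109.3 kN/m; ΣN' = 431.8 kN/m; ΣW sinα = 240.0 kN/m
Resisting = 109.3 + 431.8·tan32.3° = 109.3 + 273.0 = 382.3 kN/m
FS = 382.3 / 240.0 = 1.593

FS = 1.59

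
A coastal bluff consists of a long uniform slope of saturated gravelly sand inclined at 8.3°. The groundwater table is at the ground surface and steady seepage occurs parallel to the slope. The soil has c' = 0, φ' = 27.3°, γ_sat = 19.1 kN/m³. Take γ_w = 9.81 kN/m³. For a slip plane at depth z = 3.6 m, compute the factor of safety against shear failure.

With seepage parallel to the slope and the water table at the surface, the effective normal stress on the slip plane uses the buoyant unit weight γ' = γ_sat − γ_w while the driving shear stress uses γ_sat:
FS = [c' + γ' z cos²β tanφ'] / [γ_sat z sinβ cosβ]
(For c' = 0 this reduces to FS = (γ'/γ_sat)·tanφ'/tanβ.)
γ' = 19.1 − 9.81 = 9.29 kN/m³
Numerator = 0.0 + 9.29·3.6·cos²8.3°·tan27.3° = 0.0 + 9.29·3.6·0.9792·0.5161 = 16.902 kPa
Denominator = 19.1·3.6·sin8.3°·cos8.3° = 19.1·3.6·0.1444·0.9895 = 9.822 kPa
FS = 16.902 / 9.822 = 1.721

FS = 1.72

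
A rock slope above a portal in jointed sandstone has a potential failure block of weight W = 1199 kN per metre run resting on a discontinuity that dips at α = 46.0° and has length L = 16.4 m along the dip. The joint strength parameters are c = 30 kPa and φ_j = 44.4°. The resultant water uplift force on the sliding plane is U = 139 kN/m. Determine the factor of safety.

FS = 1.36

Resolving the block weight along and normal to the plane and applying the Mohr–Coulomb strength on the joint:
N' = W cosα − U = 1199·cos46.0° − 139 = 693.9 kN/m
Driving force T = W sinα = 1199·sin46.0° = 862.5 kN/m
Resisting force R = c·L + N'·tanφ_j = 30·16.4 + 693.9·tan44.4° = 492.0 + 679.5 = 1171.5 kN/m
FS = R / T = 1171.5 / 862.5 = 1.358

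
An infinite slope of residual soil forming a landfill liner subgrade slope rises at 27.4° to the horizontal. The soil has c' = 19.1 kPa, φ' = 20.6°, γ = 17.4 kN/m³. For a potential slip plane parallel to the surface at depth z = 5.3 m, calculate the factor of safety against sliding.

FS = 1.23

For an infinite slope with a slip plane parallel to the surface (no pore pressure): FS = [c' + γz cos²β tanφ'] / [γz sinβ cosβ].
γz = 17.4·5.3 = 92.22 kN/m²
Numerator = 19.1 + 92.22·cos²27.4°·tan20.6° = 19.1 + 92.22·0.7882·0.3759 = 46.422 kPa
Denominator = 92.22·sin27.4°·cos27.4° = 92.22·0.4602·0.8878 = 37.679 kPa
FS = 46.422 / 37.679 = 1.232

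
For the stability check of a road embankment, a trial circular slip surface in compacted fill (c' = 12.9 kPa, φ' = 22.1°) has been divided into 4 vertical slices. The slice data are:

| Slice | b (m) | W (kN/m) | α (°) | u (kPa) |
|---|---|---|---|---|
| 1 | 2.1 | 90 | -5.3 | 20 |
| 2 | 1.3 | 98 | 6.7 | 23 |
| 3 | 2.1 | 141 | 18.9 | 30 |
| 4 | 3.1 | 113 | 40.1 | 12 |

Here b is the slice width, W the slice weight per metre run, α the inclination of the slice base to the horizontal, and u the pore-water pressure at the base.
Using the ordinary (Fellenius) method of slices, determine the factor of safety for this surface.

Ordinary method of slices: FS = Σ[c'·Δl_i + (W_i cosα_i − u_i·Δl_i)·tanφ'] / Σ W_i sinα_i, with Δl_i = b_i / cosα_i.
Slice 1: Δl = 2.1/cos(-5.3°) = 2.109 m; N'_1 = 90·cos(-5.3°) − 20·2.109 = 47.4; c'Δl = 27.21; W sinα = -8.3
Slice 2: Δl = 1.3/cos6.7° = 1.309 m; N'_2 = 98·cos6.7° − 23·1.309 = 67.2; c'Δl = 16.89; W sinα = 11.4
Slice 3: Δl = 2.1/cos18.9° = 2.220 m; N'_3 = 141·cos18.9° − 30·2.220 = 66.8; c'Δl = 28.63; W sinα = 45.7
Slice 4: Δl = 3.1/cos40.1° = 4.053 m; N'_4 = 113·cos40.1° − 12·4.053 = 37.8; c'Δl = 52.28; W sinα = 72.8
Σc'Δl = 125.0 kN/m; ΣN' = 219.3 kN/m; ΣW sinα = 121.6 kN/m
Resisting = 125.0 + 219.3·tan22.1° = 125.0 + 89.0 = 214.0 kN/m
FS = 214.0 / 121.6 = 1.761

FS = 1.76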